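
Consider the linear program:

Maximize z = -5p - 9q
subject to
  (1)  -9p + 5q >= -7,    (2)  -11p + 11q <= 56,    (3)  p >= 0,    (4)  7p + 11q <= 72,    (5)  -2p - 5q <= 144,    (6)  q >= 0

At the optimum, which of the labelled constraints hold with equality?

(3) and (6)

Corner points and z = -5p - 9q:
  (437/134, 599/134) → z = -3788/67
  (7/9, 0) → z = -35/9
  (0, 56/11) → z = -504/11
  (8/9, 592/99) → z = -5768/99
  (0, 0) → z = 0

The maximum is at (0, 0). Substituting into each constraint, equality holds for (3) and (6); the remaining constraints have slack.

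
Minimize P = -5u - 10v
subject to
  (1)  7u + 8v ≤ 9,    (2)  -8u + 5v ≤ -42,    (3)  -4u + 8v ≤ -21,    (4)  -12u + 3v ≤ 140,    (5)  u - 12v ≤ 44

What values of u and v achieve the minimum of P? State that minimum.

Extreme points and P = -5u - 10v:
  (127/33, -74/33) → P = 35/11
  (5, -13/4) → P = 15/2
  (284/91, -310/91) → P = 240/13

At the optimal vertex, 7u + 8v = 9 and -8u + 5v = -42.
Solving simultaneously gives u = 127/33, v = -74/33.

u = 127/33, v = -74/33, minimum P = 35/11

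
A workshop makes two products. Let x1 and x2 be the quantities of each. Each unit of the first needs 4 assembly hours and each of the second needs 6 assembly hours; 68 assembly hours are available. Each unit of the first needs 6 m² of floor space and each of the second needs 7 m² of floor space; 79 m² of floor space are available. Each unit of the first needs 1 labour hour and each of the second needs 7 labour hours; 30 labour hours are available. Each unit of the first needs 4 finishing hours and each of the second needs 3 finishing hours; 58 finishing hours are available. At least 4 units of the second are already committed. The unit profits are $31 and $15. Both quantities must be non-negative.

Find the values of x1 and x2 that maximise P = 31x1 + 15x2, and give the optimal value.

Corner points and P = 31x1 + 15x2:
  (0, 30/7) → P = 450/7
  (0, 4) → P = 60
  (2, 4) → P = 122

x1 = 2, x2 = 4, maximum P = 122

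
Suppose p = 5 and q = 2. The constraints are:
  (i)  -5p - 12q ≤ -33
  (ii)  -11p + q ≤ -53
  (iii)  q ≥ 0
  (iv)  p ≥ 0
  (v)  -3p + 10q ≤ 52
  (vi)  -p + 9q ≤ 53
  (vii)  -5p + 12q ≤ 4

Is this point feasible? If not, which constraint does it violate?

feasible

(i): -49 ≤ -33 ✓
(ii): -53 ≤ -53 ✓
(iii): 2 ≥ 0 ✓
(iv): 5 ≥ 0 ✓
(v): 5 ≤ 52 ✓
(vi): 13 ≤ 53 ✓
(vii): -1 ≤ 4 ✓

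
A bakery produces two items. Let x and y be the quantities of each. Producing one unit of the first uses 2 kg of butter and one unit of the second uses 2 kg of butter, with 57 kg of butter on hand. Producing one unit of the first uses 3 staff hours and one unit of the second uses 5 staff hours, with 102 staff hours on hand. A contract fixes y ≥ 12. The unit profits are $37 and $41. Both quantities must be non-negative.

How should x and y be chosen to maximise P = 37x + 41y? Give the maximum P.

x = 14, y = 12, maximum P = 1010

Extreme points and P = 37x + 41y:
  (0, 102/5) → P = 4182/5
  (0, 12) → P = 492
  (14, 12) → P = 1010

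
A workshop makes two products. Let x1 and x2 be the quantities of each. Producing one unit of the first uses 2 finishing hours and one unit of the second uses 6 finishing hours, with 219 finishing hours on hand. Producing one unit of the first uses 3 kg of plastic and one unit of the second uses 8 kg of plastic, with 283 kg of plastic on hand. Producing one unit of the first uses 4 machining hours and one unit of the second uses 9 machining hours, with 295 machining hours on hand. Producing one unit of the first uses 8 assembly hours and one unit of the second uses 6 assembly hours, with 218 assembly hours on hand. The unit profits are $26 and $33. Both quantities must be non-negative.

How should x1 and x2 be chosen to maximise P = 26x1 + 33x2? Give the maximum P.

Corner points and P = 26x1 + 33x2:
  (0, 0) → P = 0
  (0, 295/9) → P = 3245/3
  (109/4, 0) → P = 1417/2
  (4, 31) → P = 1127

x1 = 4, x2 = 31, maximum P = 1127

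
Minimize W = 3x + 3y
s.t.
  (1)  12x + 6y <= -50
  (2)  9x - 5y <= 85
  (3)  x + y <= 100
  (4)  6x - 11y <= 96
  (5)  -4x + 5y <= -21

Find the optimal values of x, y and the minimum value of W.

x = -249/14, y = -129/7, minimum W = -1521/14

Corner points and W = 3x + 3y:
  (13/84, -121/14) → W = -713/28
  (-31/21, -113/21) → W = -144/7
  (-249/14, -129/7) → W = -1521/14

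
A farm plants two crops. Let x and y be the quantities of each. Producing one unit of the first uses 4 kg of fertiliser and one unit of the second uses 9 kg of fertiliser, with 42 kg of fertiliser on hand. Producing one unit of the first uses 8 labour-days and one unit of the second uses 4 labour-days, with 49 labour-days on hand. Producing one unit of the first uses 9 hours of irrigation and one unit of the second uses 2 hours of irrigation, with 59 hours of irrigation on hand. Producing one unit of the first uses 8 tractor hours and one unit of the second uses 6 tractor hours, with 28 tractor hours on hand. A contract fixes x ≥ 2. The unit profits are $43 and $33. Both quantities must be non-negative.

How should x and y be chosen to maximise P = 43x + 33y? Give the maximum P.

Extreme points and P = 43x + 33y:
  (7/2, 0) → P = 301/2
  (2, 0) → P = 86
  (2, 2) → P = 152

The optimum lies where 8x + 6y = 28 and x = 2.
Solving simultaneously gives x = 2, y = 2.

x = 2, y = 2, maximum P = 152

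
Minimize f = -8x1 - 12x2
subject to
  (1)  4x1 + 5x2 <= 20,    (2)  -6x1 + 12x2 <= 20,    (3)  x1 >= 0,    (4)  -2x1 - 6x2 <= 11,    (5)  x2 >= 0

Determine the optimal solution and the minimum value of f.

x1 = 70/39, x2 = 100/39, minimum f = -1760/39

Vertices and f = -8x1 - 12x2:
  (70/39, 100/39) → f = -1760/39
  (5, 0) → f = -40
  (0, 5/3) → f = -20
  (0, 0) → f = 0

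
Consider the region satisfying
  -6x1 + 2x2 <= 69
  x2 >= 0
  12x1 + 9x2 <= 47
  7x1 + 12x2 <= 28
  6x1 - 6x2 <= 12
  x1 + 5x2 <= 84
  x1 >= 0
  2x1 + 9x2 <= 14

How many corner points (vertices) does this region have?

5

Of the 28 pairwise boundary intersections, those satisfying every inequality are:
  (2, 0)
  (0, 0)
  (52/19, 14/19)
  (28/13, 14/13)
  (0, 14/9)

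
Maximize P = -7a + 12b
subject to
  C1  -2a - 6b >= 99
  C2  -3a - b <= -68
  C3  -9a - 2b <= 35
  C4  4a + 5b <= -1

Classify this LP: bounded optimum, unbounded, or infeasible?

Corner points and P = -7a + 12b:
  (507/16, -433/16) → P = -8745/16
  (489/14, -197/7) → P = -8151/14
The feasible region has finitely many vertices and no improving ray; the maximum is -8745/16 at (507/16, -433/16).

bounded optimum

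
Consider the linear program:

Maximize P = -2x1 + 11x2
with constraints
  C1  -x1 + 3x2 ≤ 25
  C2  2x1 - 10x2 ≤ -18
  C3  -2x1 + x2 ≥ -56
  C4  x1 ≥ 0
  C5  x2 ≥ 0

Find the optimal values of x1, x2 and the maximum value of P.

x1 = 193/5, x2 = 106/5, maximum P = 156

Vertices and P = -2x1 + 11x2:
  (193/5, 106/5) → P = 156
  (0, 25/3) → P = 275/3
  (289/9, 74/9) → P = 236/9
  (0, 9/5) → P = 99/5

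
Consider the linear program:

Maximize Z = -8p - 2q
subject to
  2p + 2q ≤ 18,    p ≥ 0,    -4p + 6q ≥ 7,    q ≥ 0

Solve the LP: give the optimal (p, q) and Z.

p = 0, q = 7/6, maximum Z = -7/3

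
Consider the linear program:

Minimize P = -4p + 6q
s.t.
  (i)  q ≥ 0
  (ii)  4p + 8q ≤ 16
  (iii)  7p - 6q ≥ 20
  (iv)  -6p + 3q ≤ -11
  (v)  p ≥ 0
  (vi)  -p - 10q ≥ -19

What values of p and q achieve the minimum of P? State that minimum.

Vertices and P = -4p + 6q:
  (4, 0) → P = -16
  (20/7, 0) → P = -80/7
  (16/5, 2/5) → P = -52/5

At the optimal vertex, q = 0 and 4p + 8q = 16.
Solving simultaneously gives p = 4, q = 0.

p = 4, q = 0, minimum P = -16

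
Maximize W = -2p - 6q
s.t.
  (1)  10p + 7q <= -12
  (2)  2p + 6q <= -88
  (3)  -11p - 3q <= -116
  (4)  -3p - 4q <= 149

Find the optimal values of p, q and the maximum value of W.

Feasible corners and W = -2p - 6q:
  (848/47, -1292/47) → W = 6056/47
  (995/19, -1454/19) → W = 6734/19
  (911/35, -1987/35) → W = 2020/7

p = 995/19, q = -1454/19, maximum W = 6734/19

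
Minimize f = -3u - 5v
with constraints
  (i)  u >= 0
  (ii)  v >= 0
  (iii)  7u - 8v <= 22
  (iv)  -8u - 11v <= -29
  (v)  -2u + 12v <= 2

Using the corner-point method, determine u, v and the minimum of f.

u = 70/17, v = 29/34, minimum f = -565/34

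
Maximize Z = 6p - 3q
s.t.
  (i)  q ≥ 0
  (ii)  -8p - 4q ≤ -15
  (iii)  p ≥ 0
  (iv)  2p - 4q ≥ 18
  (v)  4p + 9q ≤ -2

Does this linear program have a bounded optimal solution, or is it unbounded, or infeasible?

The boundaries q = 0 and 2p - 4q = 18 meet at (9, 0), but that point violates 4p + 9q ≤ -2. Every candidate vertex is excluded by some other constraint, so the feasible region is empty.

infeasible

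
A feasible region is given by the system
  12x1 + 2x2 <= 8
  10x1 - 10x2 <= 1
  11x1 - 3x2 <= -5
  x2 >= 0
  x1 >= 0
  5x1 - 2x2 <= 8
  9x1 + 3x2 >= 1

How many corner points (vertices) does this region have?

3

Pairwise boundary intersections that survive every other constraint:
  (7/29, 74/29)
  (0, 4)
  (0, 5/3)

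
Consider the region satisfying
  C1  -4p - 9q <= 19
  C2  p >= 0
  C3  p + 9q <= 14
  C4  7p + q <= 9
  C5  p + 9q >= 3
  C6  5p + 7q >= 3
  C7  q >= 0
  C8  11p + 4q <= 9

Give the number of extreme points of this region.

The feasible vertices (each the meet of two boundaries and inside every other half-plane) are:
  (0, 14/9)
  (0, 3/7)
  (5/19, 29/19)
  (3/19, 6/19)
  (69/95, 24/95)

5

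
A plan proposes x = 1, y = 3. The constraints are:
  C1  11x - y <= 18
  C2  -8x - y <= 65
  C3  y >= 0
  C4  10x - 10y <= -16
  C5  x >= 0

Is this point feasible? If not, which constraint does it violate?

feasible

C1: 8 ≤ 18 ✓
C2: -11 ≤ 65 ✓
C3: 3 ≥ 0 ✓
C4: -20 ≤ -16 ✓
C5: 1 ≥ 0 ✓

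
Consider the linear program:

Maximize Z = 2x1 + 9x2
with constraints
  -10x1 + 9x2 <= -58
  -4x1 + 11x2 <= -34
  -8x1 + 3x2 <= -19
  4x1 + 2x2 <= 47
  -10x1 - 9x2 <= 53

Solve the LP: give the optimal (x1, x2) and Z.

At the optimal vertex, -4x1 + 11x2 = -34 and 4x1 + 2x2 = 47.
Solving simultaneously gives x1 = 45/4, x2 = 1.

x1 = 45/4, x2 = 1, maximum Z = 63/2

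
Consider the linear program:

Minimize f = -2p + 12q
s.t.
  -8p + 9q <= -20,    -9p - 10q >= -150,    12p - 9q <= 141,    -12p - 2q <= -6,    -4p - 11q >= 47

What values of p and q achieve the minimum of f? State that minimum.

Extreme points and f = -2p + 12q:
  (28/11, -135/11) → f = -1676/11
  (47/7, -47/7) → f = -94
  (40/31, -147/31) → f = -1844/31

p = 28/11, q = -135/11, minimum f = -1676/11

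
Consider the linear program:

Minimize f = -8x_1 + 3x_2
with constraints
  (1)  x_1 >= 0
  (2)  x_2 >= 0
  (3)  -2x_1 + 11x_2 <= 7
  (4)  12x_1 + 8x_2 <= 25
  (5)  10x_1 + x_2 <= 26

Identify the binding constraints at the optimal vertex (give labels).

(2) and (4)

Corner points and f = -8x_1 + 3x_2:
  (0, 0) → f = 0
  (0, 7/11) → f = 21/11
  (25/12, 0) → f = -50/3
  (219/148, 67/74) → f = -675/74

The minimum is at (25/12, 0). Substituting into each constraint, equality holds for (2) and (4); the remaining constraints have slack.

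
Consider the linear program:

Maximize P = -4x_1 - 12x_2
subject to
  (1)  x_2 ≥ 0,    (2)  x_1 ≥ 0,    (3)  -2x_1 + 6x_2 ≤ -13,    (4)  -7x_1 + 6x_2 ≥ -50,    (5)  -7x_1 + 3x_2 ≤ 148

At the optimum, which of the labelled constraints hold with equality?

(1) and (3)

Vertices and P = -4x_1 - 12x_2:
  (13/2, 0) → P = -26
  (50/7, 0) → P = -200/7
  (37/5, 3/10) → P = -166/5

The maximum is at (13/2, 0). Substituting into each constraint, equality holds for (1) and (3); the remaining constraints have slack.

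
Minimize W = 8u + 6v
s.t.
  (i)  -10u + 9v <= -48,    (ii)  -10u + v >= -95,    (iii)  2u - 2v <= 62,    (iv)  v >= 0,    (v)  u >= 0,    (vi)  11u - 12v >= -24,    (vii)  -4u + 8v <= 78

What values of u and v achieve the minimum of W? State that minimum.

Corner points and W = 8u + 6v:
  (807/80, 47/8) → W = 2319/20
  (24/5, 0) → W = 192/5
  (19/2, 0) → W = 76

The optimum lies where -10u + 9v = -48 and v = 0.
Solving simultaneously gives u = 24/5, v = 0.

u = 24/5, v = 0, minimum W = 192/5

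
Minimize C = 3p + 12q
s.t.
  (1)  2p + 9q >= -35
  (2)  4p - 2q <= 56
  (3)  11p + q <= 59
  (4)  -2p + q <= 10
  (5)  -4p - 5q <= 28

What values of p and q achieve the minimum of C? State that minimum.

Corner points and C = 3p + 12q:
  (566/97, -503/97) → C = -4338/97
  (-77/26, -42/13) → C = -1239/26
  (49/13, 228/13) → C = 2883/13
  (-39/7, -8/7) → C = -213/7

The optimum lies where 2p + 9q = -35 and -4p - 5q = 28.
Solving simultaneously gives p = -77/26, q = -42/13.

p = -77/26, q = -42/13, minimum C = -1239/26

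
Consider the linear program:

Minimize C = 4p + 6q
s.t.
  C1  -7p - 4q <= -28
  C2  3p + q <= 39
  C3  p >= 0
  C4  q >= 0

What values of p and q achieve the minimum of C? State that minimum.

p = 4, q = 0, minimum C = 16

Feasible corners and C = 4p + 6q:
  (0, 7) → C = 42
  (4, 0) → C = 16
  (0, 39) → C = 234
  (13, 0) → C = 52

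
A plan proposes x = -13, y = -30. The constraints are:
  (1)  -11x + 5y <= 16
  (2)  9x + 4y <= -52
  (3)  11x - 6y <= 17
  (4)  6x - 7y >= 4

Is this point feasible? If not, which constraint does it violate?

Constraint (3): 11x - 6y = 37, which is not ≤ 17. All other constraints are satisfied.

not feasible — violates (3)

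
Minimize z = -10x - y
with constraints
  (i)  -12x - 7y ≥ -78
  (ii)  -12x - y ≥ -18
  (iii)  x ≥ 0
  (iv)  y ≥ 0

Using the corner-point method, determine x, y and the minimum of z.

x = 2/3, y = 10, minimum z = -50/3

Corner points and z = -10x - y:
  (2/3, 10) → z = -50/3
  (0, 78/7) → z = -78/7
  (3/2, 0) → z = -15
  (0, 0) → z = 0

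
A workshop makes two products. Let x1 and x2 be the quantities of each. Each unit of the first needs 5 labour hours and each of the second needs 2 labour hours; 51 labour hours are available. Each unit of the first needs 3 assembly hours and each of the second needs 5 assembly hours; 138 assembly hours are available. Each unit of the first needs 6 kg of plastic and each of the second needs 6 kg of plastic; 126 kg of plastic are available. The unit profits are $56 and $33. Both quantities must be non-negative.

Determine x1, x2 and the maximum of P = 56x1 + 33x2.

Corner points and P = 56x1 + 33x2:
  (0, 0) → P = 0
  (0, 21) → P = 693
  (51/5, 0) → P = 2856/5
  (3, 18) → P = 762

x1 = 3, x2 = 18, maximum P = 762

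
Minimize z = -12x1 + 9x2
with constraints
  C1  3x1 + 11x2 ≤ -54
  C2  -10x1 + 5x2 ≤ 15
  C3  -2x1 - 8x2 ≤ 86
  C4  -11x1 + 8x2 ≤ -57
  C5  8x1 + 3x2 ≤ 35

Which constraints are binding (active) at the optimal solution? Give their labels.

Vertices and z = -12x1 + 9x2:
  (39/29, -153/29) → z = -1845/29
  (547/79, -537/79) → z = -11397/79
  (-29/13, -265/26) → z = -1689/26
  (269/29, -379/29) → z = -6639/29

The minimum is at (269/29, -379/29). Substituting into each constraint, equality holds for C3 and C5; the remaining constraints have slack.

C3 and C5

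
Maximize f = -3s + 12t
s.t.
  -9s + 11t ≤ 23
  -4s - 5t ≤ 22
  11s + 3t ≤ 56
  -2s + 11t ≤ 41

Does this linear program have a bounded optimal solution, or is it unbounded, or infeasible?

bounded optimum

Corner points and f = -3s + 12t:
  (-357/89, -106/89) → f = -201/89
  (18/7, 323/77) → f = 3282/77
  (346/43, -466/43) → f = -6630/43
  (493/127, 563/127) → f = 5277/127
The feasible region has finitely many vertices and no improving ray; the maximum is 3282/77 at (18/7, 323/77).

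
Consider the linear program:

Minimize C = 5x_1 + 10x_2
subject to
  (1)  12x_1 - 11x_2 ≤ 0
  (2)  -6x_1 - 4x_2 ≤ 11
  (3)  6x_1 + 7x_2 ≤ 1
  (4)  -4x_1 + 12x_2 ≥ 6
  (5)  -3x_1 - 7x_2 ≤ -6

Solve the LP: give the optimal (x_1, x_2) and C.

At the optimal vertex, -6x_1 - 4x_2 = 11 and -3x_1 - 7x_2 = -6.
Solving simultaneously gives x_1 = -101/30, x_2 = 23/10.

x_1 = -101/30, x_2 = 23/10, minimum C = 37/6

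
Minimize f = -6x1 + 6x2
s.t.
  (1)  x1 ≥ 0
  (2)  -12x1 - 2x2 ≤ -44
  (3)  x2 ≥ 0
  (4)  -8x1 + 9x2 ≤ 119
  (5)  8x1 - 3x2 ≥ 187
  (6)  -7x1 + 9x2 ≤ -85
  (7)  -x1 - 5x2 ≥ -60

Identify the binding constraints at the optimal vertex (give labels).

(3) and (7)

Feasible corners and f = -6x1 + 6x2:
  (187/8, 0) → f = -561/4
  (60, 0) → f = -360
  (1115/43, 293/43) → f = -4932/43

The minimum is at (60, 0). Substituting into each constraint, equality holds for (3) and (7); the remaining constraints have slack.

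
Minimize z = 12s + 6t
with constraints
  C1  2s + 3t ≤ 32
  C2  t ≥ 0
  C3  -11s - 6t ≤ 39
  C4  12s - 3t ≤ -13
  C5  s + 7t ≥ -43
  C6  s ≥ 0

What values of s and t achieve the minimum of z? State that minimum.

Vertices and z = 12s + 6t:
  (19/14, 205/21) → z = 524/7
  (0, 32/3) → z = 64
  (0, 13/3) → z = 26

s = 0, t = 13/3, minimum z = 26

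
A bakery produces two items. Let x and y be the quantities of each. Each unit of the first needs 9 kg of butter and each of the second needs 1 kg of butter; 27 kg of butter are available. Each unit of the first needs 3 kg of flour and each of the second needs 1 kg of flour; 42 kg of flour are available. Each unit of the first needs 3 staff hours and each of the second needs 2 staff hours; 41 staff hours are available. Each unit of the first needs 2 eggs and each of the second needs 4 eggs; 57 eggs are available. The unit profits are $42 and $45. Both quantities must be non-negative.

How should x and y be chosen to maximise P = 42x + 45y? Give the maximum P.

x = 3/2, y = 27/2, maximum P = 1341/2

Vertices and P = 42x + 45y:
  (0, 0) → P = 0
  (0, 57/4) → P = 2565/4
  (3, 0) → P = 126
  (3/2, 27/2) → P = 1341/2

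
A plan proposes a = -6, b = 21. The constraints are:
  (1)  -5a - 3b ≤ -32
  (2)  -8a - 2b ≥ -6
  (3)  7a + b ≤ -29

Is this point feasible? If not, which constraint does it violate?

Constraint (3): 7a + b = -21, which is not ≤ -29. All other constraints are satisfied.

not feasible — violates (3)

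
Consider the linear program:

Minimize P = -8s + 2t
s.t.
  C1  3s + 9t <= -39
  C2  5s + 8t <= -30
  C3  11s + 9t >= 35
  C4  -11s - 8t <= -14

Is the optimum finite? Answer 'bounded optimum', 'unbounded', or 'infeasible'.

From the feasible point (550/43, -505/43), moving in the direction (9, -11) keeps every constraint satisfied while P decreases without bound.

unbounded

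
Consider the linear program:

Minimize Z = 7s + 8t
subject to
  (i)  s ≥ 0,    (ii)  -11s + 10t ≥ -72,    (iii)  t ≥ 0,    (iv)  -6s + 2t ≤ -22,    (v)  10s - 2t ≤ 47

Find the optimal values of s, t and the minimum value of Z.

Corner points and Z = 7s + 8t:
  (11/3, 0) → Z = 77/3
  (47/10, 0) → Z = 329/10
  (25/4, 31/4) → Z = 423/4

s = 11/3, t = 0, minimum Z = 77/3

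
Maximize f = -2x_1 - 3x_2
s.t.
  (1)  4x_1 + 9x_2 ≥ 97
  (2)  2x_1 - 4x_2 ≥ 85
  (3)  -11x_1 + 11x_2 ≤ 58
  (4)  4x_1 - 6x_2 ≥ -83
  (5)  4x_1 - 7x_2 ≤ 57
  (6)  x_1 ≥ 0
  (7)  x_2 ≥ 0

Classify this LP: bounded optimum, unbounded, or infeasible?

infeasible

The boundaries 4x_1 + 9x_2 = 97 and -11x_1 + 11x_2 = 58 meet at (545/143, 1299/143), but that point violates 2x_1 - 4x_2 ≥ 85. Every candidate vertex is excluded by some other constraint, so the feasible region is empty.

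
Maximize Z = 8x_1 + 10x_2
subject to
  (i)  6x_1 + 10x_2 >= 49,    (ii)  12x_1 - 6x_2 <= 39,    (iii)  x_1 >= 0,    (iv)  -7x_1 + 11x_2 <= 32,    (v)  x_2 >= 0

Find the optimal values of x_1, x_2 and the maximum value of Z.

Extreme points and Z = 8x_1 + 10x_2:
  (57/13, 59/26) → Z = 751/13
  (219/136, 535/136) → Z = 3551/68
  (69/10, 73/10) → Z = 641/5

x_1 = 69/10, x_2 = 73/10, maximum Z = 641/5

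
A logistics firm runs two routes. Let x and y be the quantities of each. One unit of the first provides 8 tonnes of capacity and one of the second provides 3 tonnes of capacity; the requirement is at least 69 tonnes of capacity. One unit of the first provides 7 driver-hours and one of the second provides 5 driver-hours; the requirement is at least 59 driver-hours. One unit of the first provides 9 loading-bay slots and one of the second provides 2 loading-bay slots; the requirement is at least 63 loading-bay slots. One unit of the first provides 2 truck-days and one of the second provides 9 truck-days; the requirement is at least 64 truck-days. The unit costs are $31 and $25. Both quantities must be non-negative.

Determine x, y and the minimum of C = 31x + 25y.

Feasible corners and C = 31x + 25y:
  (0, 63/2) → C = 1575/2
  (32, 0) → C = 992
  (51/11, 117/11) → C = 4506/11
  (13/2, 17/3) → C = 2059/6
The feasible region is unbounded (it extends along (0, 1), (1, 0)), but C strictly increases along every unbounded feasible direction, so there is no improving ray and the minimum is attained at a vertex.

At the optimal vertex, 8x + 3y = 69 and 2x + 9y = 64.
Solving simultaneously gives x = 13/2, y = 17/3.

x = 13/2, y = 17/3, minimum C = 2059/6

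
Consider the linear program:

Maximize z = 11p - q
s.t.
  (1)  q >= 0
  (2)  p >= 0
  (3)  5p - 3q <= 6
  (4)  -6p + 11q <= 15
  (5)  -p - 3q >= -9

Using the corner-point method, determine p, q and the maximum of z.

Feasible corners and z = 11p - q:
  (0, 0) → z = 0
  (6/5, 0) → z = 66/5
  (0, 15/11) → z = -15/11
  (5/2, 13/6) → z = 76/3
  (54/29, 69/29) → z = 525/29

The binding constraints are 5p - 3q = 6 and -p - 3q = -9.
Solving simultaneously gives p = 5/2, q = 13/6.

p = 5/2, q = 13/6, maximum z = 76/3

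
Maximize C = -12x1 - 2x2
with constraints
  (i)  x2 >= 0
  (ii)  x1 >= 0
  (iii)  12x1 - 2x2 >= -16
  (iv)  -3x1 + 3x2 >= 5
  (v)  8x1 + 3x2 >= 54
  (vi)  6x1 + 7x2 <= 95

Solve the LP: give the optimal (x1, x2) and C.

Corner points and C = -12x1 - 2x2:
  (49/11, 202/33) → C = -2168/33
  (250/39, 105/13) → C = -1210/13
  (93/38, 218/19) → C = -994/19

The binding constraints are 8x1 + 3x2 = 54 and 6x1 + 7x2 = 95.
Solving simultaneously gives x1 = 93/38, x2 = 218/19.

x1 = 93/38, x2 = 218/19, maximum C = -994/19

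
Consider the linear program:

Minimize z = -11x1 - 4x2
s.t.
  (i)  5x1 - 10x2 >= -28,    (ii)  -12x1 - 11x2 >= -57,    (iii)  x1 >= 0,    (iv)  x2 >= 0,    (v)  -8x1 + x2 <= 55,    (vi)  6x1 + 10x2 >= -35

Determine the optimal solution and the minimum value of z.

Feasible corners and z = -11x1 - 4x2:
  (262/175, 621/175) → z = -5366/175
  (0, 14/5) → z = -56/5
  (19/4, 0) → z = -209/4
  (0, 0) → z = 0

x1 = 19/4, x2 = 0, minimum z = -209/4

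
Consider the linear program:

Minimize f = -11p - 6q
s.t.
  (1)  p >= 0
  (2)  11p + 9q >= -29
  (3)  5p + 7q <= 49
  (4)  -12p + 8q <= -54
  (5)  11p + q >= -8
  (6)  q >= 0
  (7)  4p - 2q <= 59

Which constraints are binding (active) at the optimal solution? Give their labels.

(3) and (6)

Vertices and f = -11p - 6q:
  (385/62, 159/62) → f = -5189/62
  (49/5, 0) → f = -539/5
  (9/2, 0) → f = -99/2

The minimum is at (49/5, 0). Substituting into each constraint, equality holds for (3) and (6); the remaining constraints have slack.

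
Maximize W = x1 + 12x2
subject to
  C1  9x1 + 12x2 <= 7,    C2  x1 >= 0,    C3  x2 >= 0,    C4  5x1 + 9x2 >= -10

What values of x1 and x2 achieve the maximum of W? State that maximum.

x1 = 0, x2 = 7/12, maximum W = 7

Extreme points and W = x1 + 12x2:
  (0, 7/12) → W = 7
  (7/9, 0) → W = 7/9
  (0, 0) → W = 0

At the optimal vertex, 9x1 + 12x2 = 7 and x1 = 0.
Solving simultaneously gives x1 = 0, x2 = 7/12.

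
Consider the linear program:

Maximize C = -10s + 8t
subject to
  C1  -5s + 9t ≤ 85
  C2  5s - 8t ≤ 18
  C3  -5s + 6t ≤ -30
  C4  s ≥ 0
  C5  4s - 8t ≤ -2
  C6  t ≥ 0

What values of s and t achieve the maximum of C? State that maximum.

s = 63/4, t = 65/8, maximum C = -185/2

Corner points and C = -10s + 8t:
  (842/5, 103) → C = -860
  (52, 115/3) → C = -640/3
  (20, 41/4) → C = -118
  (63/4, 65/8) → C = -185/2

At the optimal vertex, -5s + 6t = -30 and 4s - 8t = -2.
Solving simultaneously gives s = 63/4, t = 65/8.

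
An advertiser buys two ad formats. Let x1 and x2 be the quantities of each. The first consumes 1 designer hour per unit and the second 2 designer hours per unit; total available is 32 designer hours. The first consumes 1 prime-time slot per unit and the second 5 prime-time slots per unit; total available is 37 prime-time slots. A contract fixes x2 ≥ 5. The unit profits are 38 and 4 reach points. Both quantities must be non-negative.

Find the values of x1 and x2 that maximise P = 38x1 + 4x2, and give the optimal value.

x1 = 12, x2 = 5, maximum P = 476

Vertices and P = 38x1 + 4x2:
  (0, 37/5) → P = 148/5
  (0, 5) → P = 20
  (12, 5) → P = 476

The binding constraints are x1 + 5x2 = 37 and x2 = 5.
Solving simultaneously gives x1 = 12, x2 = 5.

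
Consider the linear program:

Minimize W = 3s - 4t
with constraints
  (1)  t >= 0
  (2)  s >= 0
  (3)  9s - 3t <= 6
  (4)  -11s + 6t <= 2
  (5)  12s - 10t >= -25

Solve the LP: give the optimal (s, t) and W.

s = 2, t = 4, minimum W = -10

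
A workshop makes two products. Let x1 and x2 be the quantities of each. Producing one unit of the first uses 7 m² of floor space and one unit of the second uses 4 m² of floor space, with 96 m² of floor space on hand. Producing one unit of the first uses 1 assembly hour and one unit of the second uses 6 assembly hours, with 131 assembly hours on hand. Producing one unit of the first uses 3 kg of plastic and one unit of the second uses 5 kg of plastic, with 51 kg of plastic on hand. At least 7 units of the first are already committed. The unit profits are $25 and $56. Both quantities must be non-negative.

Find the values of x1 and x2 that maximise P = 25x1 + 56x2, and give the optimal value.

x1 = 7, x2 = 6, maximum P = 511

The optimum lies where 3x1 + 5x2 = 51 and x1 = 7.
Solving simultaneously gives x1 = 7, x2 = 6.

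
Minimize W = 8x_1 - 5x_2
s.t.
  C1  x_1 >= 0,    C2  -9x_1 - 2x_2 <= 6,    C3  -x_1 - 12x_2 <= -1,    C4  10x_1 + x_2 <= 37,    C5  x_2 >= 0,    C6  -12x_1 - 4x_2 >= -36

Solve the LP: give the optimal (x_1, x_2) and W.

x_1 = 0, x_2 = 9, minimum W = -45

Feasible corners and W = 8x_1 - 5x_2:
  (0, 1/12) → W = -5/12
  (0, 9) → W = -45
  (1, 0) → W = 8
  (3, 0) → W = 24

The binding constraints are x_1 = 0 and -12x_1 - 4x_2 = -36.
Solving simultaneously gives x_1 = 0, x_2 = 9.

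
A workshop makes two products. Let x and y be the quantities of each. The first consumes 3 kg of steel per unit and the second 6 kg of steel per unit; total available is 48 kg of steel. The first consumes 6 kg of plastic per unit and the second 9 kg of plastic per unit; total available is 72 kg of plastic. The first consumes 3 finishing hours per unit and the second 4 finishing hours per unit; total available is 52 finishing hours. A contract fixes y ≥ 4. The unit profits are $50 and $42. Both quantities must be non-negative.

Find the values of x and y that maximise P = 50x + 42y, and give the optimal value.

x = 6, y = 4, maximum P = 468

Vertices and P = 50x + 42y:
  (0, 8) → P = 336
  (0, 4) → P = 168
  (6, 4) → P = 468

The optimum lies where 6x + 9y = 72 and y = 4.
Solving simultaneously gives x = 6, y = 4.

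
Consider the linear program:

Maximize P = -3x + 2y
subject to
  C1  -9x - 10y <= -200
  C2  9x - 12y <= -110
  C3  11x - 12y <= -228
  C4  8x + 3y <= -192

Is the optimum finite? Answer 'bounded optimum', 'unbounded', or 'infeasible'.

unbounded

From the feasible point (-2520/53, 3328/53), moving in the direction (-3, 8) keeps every constraint satisfied while P increases without bound.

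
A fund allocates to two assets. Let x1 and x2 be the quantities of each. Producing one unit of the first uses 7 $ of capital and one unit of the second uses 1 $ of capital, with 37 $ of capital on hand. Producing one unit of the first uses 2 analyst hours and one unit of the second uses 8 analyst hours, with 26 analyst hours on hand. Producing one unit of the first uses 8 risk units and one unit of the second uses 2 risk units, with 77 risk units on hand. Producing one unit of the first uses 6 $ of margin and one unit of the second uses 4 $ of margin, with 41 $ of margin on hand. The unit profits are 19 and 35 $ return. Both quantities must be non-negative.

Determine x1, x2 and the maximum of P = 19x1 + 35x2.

Vertices and P = 19x1 + 35x2:
  (0, 0) → P = 0
  (0, 13/4) → P = 455/4
  (37/7, 0) → P = 703/7
  (5, 2) → P = 165

The binding constraints are 7x1 + x2 = 37 and 2x1 + 8x2 = 26.
Solving simultaneously gives x1 = 5, x2 = 2.

x1 = 5, x2 = 2, maximum P = 165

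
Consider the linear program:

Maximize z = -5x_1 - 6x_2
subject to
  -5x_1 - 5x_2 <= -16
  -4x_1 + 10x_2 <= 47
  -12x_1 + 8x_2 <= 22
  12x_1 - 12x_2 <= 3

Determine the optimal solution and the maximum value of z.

x_1 = 69/40, x_2 = 59/40, maximum z = -699/40

Extreme points and z = -5x_1 - 6x_2:
  (9/50, 151/50) → z = -951/50
  (69/40, 59/40) → z = -699/40
  (39/22, 119/22) → z = -909/22
  (33/4, 8) → z = -357/4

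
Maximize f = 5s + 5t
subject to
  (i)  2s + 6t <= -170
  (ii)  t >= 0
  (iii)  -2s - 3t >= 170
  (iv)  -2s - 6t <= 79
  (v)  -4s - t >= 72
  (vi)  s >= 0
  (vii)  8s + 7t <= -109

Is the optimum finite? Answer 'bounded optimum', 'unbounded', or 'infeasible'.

Constraints 2s + 6t ≤ -170 and -2s - 6t ≤ 79 have parallel boundaries but demand opposite sides — no point can satisfy both, so the region is empty.

infeasible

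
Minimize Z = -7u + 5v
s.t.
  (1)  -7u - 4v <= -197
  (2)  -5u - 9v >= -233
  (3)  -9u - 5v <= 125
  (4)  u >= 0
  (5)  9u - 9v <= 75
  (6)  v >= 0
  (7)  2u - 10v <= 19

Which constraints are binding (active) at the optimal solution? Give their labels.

(2) and (5)

Feasible corners and Z = -7u + 5v:
  (841/43, 646/43) → Z = -2657/43
  (691/33, 416/33) → Z = -919/11
  (22, 41/3) → Z = -257/3

The minimum is at (22, 41/3). Substituting into each constraint, equality holds for (2) and (5); the remaining constraints have slack.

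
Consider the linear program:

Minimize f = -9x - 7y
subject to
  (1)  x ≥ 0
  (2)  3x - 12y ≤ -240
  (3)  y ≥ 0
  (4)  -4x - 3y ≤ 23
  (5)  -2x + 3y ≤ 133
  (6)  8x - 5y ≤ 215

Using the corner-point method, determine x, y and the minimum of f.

The binding constraints are -2x + 3y = 133 and 8x - 5y = 215.
Solving simultaneously gives x = 655/7, y = 747/7.

x = 655/7, y = 747/7, minimum f = -11124/7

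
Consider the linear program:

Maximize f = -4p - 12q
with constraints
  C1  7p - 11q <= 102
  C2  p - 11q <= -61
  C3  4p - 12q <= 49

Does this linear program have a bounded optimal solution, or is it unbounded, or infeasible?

From the feasible point (163/6, 529/66), moving in the direction (-11, -1) keeps every constraint satisfied while f increases without bound.

unbounded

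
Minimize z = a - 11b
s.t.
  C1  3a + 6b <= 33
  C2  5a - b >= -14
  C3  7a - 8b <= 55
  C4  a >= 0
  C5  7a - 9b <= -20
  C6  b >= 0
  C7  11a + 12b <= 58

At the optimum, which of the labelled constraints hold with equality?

C4 and C7

Feasible corners and z = a - 11b:
  (0, 20/9) → z = -220/9
  (0, 29/6) → z = -319/6
  (94/61, 626/183) → z = -6604/183

The minimum is at (0, 29/6). Substituting into each constraint, equality holds for C4 and C7; the remaining constraints have slack.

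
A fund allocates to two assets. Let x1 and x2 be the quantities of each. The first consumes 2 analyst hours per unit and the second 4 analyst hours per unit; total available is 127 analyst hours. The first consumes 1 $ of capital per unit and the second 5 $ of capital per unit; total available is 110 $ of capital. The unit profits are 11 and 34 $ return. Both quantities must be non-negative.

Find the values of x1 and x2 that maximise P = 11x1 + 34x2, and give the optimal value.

x1 = 65/2, x2 = 31/2, maximum P = 1769/2

Vertices and P = 11x1 + 34x2:
  (0, 0) → P = 0
  (0, 22) → P = 748
  (127/2, 0) → P = 1397/2
  (65/2, 31/2) → P = 1769/2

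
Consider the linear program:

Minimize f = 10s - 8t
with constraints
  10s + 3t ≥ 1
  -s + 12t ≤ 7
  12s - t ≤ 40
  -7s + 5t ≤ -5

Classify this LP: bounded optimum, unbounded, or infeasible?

bounded optimum

Feasible corners and f = 10s - 8t:
  (121/46, -194/23) → f = 2157/23
  (20/71, -43/71) → f = 544/71
  (487/143, 124/143) → f = 3878/143
  (95/79, 54/79) → f = 518/79
The feasible region has finitely many vertices and no improving ray; the minimum is 518/79 at (95/79, 54/79).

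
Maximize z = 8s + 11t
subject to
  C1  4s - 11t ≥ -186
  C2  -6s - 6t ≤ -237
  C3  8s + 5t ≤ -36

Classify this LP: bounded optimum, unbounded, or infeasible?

infeasible

The boundaries 4s - 11t = -186 and -6s - 6t = -237 meet at (497/30, 344/15), but that point violates 8s + 5t ≤ -36. Every candidate vertex is excluded by some other constraint, so the feasible region is empty.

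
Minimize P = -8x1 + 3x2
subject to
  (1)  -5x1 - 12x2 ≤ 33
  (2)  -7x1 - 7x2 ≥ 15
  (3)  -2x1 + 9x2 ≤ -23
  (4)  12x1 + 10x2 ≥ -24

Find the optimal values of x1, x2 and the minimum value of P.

Vertices and P = -8x1 + 3x2:
  (51/49, -156/49) → P = -876/49
  (21/47, -138/47) → P = -582/47
  (26/77, -191/77) → P = -71/7
  (7/64, -81/32) → P = -271/32

The optimum lies where -5x1 - 12x2 = 33 and -7x1 - 7x2 = 15.
Solving simultaneously gives x1 = 51/49, x2 = -156/49.

x1 = 51/49, x2 = -156/49, minimum P = -876/49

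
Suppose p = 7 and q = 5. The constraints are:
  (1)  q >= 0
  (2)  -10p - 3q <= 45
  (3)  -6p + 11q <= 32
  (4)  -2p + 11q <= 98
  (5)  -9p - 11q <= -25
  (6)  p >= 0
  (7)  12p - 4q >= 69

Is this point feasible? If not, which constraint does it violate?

not feasible — violates (7)

Constraint (7): 12p - 4q = 64, which is not ≥ 69. All other constraints are satisfied.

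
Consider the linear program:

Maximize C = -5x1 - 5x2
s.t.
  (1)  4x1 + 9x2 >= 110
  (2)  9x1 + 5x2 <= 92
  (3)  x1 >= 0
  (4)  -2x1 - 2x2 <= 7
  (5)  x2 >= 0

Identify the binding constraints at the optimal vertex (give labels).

(1) and (3)

Vertices and C = -5x1 - 5x2:
  (278/61, 622/61) → C = -4500/61
  (0, 110/9) → C = -550/9
  (0, 92/5) → C = -92

The maximum is at (0, 110/9). Substituting into each constraint, equality holds for (1) and (3); the remaining constraints have slack.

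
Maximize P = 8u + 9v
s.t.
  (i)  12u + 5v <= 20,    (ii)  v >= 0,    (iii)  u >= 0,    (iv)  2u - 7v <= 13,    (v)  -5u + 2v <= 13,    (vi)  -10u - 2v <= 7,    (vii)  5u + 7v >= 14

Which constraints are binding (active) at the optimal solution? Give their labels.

(i) and (iii)

Vertices and P = 8u + 9v:
  (0, 4) → P = 36
  (70/59, 68/59) → P = 1172/59
  (0, 2) → P = 18

The maximum is at (0, 4). Substituting into each constraint, equality holds for (i) and (iii); the remaining constraints have slack.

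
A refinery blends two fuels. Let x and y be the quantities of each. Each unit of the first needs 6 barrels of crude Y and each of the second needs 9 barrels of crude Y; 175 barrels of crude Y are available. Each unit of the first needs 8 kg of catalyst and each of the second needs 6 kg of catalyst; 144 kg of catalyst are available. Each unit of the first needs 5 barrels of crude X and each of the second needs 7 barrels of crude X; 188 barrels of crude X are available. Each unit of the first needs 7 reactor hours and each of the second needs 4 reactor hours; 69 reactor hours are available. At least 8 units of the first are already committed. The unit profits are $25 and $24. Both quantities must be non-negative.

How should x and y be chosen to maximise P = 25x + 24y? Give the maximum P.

x = 8, y = 13/4, maximum P = 278

Vertices and P = 25x + 24y:
  (69/7, 0) → P = 1725/7
  (8, 0) → P = 200
  (8, 13/4) → P = 278

At the optimal vertex, 7x + 4y = 69 and x = 8.
Solving simultaneously gives x = 8, y = 13/4.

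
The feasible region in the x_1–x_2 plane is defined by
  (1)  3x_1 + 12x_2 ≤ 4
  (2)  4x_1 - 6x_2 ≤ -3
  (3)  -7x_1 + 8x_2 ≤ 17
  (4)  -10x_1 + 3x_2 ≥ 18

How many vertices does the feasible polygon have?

The feasible vertices (each the meet of two boundaries and inside every other half-plane) are:
  (-43/27, 79/108)
  (-68/43, 94/129)
  (-39/5, -47/10)
  (-33/16, -7/8)

4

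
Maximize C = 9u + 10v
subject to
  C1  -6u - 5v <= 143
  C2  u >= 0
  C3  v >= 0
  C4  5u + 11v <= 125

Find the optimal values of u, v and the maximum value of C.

Feasible corners and C = 9u + 10v:
  (0, 0) → C = 0
  (0, 125/11) → C = 1250/11
  (25, 0) → C = 225

At the optimal vertex, v = 0 and 5u + 11v = 125.
Solving simultaneously gives u = 25, v = 0.

u = 25, v = 0, maximum C = 225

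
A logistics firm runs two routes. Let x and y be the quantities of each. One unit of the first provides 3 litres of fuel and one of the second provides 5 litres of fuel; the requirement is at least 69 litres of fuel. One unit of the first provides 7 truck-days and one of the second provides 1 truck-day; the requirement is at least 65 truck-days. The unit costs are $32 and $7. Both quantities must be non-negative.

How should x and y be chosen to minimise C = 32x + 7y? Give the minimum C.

Vertices and C = 32x + 7y:
  (0, 65) → C = 455
  (23, 0) → C = 736
  (8, 9) → C = 319
The feasible region is unbounded (it extends along (0, 1), (1, 0)), but C strictly increases along every unbounded feasible direction, so there is no improving ray and the minimum is attained at a vertex.

x = 8, y = 9, minimum C = 319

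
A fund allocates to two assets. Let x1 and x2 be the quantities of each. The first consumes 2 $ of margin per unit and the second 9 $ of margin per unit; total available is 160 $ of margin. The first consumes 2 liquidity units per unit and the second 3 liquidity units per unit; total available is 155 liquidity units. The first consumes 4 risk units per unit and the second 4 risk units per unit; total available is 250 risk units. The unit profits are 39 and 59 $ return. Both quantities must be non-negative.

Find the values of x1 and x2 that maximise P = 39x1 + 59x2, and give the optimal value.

Feasible corners and P = 39x1 + 59x2:
  (0, 0) → P = 0
  (0, 160/9) → P = 9440/9
  (125/2, 0) → P = 4875/2
  (115/2, 5) → P = 5075/2

x1 = 115/2, x2 = 5, maximum P = 5075/2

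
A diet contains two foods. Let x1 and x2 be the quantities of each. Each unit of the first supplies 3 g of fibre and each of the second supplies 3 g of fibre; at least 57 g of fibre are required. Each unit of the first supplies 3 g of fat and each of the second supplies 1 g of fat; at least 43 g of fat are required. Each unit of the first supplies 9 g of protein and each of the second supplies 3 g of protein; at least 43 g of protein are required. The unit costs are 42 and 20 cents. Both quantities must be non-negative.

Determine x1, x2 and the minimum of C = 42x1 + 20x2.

x1 = 12, x2 = 7, minimum C = 644

Corner points and C = 42x1 + 20x2:
  (0, 43) → C = 860
  (19, 0) → C = 798
  (12, 7) → C = 644
The feasible region is unbounded (it extends along (0, 1), (1, 0)), but C strictly increases along every unbounded feasible direction, so there is no improving ray and the minimum is attained at a vertex.

The binding constraints are 3x1 + 3x2 = 57 and 3x1 + x2 = 43.
Solving simultaneously gives x1 = 12, x2 = 7.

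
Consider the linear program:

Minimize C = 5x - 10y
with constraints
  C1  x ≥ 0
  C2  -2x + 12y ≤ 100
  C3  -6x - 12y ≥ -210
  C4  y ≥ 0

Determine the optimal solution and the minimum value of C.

Vertices and C = 5x - 10y:
  (0, 25/3) → C = -250/3
  (0, 0) → C = 0
  (55/4, 85/8) → C = -75/2
  (35, 0) → C = 175

The optimum lies where x = 0 and -2x + 12y = 100.
Solving simultaneously gives x = 0, y = 25/3.

x = 0, y = 25/3, minimum C = -250/3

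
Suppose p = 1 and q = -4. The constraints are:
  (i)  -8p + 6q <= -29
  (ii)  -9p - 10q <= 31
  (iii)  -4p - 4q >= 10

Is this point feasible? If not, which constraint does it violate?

feasible

(i): -32 ≤ -29 ✓
(ii): 31 ≤ 31 ✓
(iii): 12 ≥ 10 ✓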